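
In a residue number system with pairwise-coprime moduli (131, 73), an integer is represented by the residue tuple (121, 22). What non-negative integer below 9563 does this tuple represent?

8636

From x ≡ 121 (mod 131) write x = 121 + 131t. Substituting into x ≡ 22 (mod 73) gives 131t ≡ 47 (mod 73), and since 58⁻¹ ≡ 34 (mod 73), t ≡ 65. Hence x ≡ 121 + 131·65 = 8636 (mod 9563).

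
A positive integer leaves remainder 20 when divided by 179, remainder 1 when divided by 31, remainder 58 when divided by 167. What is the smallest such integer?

The moduli are pairwise coprime; N = 179·31·167 = 926683.
N/179 = 5177; 5177 ≡ 165 (mod 179); 165·115 ≡ 1, so inverse 115.
N/31 = 29893; 29893 ≡ 9 (mod 31); 9·7 ≡ 1, so inverse 7.
N/167 = 5549; 5549 ≡ 38 (mod 167); 38·22 ≡ 1, so inverse 22.
x ≡ 20·5177·115 + 1·29893·7 + 58·5549·22 = 19196875.
19196875 mod 926683 = 663215.

663215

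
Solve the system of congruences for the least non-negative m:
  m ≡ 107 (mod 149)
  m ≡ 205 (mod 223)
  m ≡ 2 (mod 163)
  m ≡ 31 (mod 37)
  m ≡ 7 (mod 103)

Combine the congruences pairwise.
From m ≡ 107 (mod 149) write m = 107 + 149t. Substituting into m ≡ 205 (mod 223) gives 149t ≡ 98 (mod 223), and since 149⁻¹ ≡ 3 (mod 223), t ≡ 71. Hence m ≡ 107 + 149·71 = 10686 (mod 33227).
From m ≡ 10686 (mod 33227) write m = 10686 + 33227t. Substituting into m ≡ 2 (mod 163) gives 33227t ≡ 74 (mod 163), and since 138⁻¹ ≡ 13 (mod 163), t ≡ 147. Hence m ≡ 10686 + 33227·147 = 4895055 (mod 5416001).
From m ≡ 4895055 (mod 5416001) write m = 4895055 + 5416001t. Substituting into m ≡ 31 (mod 37) gives 5416001t ≡ 2 (mod 37), and since 15⁻¹ ≡ 5 (mod 37), t ≡ 10. Hence m ≡ 4895055 + 5416001·10 = 59055065 (mod 200392037).
From m ≡ 59055065 (mod 200392037) write m = 59055065 + 200392037t. Substituting into m ≡ 7 (mod 103) gives 200392037t ≡ 95 (mod 103), and since 78⁻¹ ≡ 70 (mod 103), t ≡ 58. Hence m ≡ 59055065 + 200392037·58 = 11681793211 (mod 20640379811).

11681793211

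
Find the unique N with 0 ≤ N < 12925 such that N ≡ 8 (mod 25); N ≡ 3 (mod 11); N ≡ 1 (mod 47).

The moduli are pairwise coprime; M = 25·11·47 = 12925.
M/25 = 517; 517 ≡ 17 (mod 25); 17·3 ≡ 1, so inverse 3.
M/11 = 1175; 1175 ≡ 9 (mod 11); 9·5 ≡ 1, so inverse 5.
M/47 = 275; 275 ≡ 40 (mod 47); 40·20 ≡ 1, so inverse 20.
N ≡ 8·517·3 + 3·1175·5 + 1·275·20 = 35533.
35533 mod 12925 = 9683.

9683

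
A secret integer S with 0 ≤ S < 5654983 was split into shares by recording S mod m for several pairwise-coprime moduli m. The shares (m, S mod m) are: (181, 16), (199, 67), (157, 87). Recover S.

From S ≡ 16 (mod 181) write S = 16 + 181t. Substituting into S ≡ 67 (mod 199) gives 181t ≡ 51 (mod 199), and since 181⁻¹ ≡ 11 (mod 199), t ≡ 163. Hence S ≡ 16 + 181·163 = 29519 (mod 36019).
From S ≡ 29519 (mod 36019) write S = 29519 + 36019t. Substituting into S ≡ 87 (mod 157) gives 36019t ≡ 84 (mod 157), and since 66⁻¹ ≡ 69 (mod 157), t ≡ 144. Hence S ≡ 29519 + 36019·144 = 5216255 (mod 5654983).

5216255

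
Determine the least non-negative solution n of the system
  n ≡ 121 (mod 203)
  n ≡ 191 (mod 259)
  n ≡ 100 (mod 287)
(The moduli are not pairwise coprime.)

Combine the congruences pairwise.
gcd(203, 259) = 7 and 7 | (191 − 121), so the pair is consistent; merging gives n ≡ 1745 (mod 7511), where 7511 = lcm(203, 259).
gcd(7511, 287) = 7 and 7 | (100 − 1745), so the pair is consistent; merging gives n ≡ 189520 (mod 307951), where 307951 = lcm(7511, 287).
The solution is unique modulo lcm(203, 259, 287) = 307951.

189520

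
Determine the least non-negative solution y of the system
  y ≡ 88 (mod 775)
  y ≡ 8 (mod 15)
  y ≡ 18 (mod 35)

5513

Combine the congruences pairwise.
gcd(775, 15) = 5 and 5 | (8 − 88), so the pair is consistent; merging gives y ≡ 863 (mod 2325), where 2325 = lcm(775, 15).
gcd(2325, 35) = 5 and 5 | (18 − 863), so the pair is consistent; merging gives y ≡ 5513 (mod 16275), where 16275 = lcm(2325, 35).
The solution is unique modulo lcm(775, 15, 35) = 16275.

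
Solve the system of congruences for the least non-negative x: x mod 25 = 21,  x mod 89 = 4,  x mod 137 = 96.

6946

The moduli are pairwise coprime; N = 25·89·137 = 304825.
N/25 = 12193; 12193 ≡ 18 (mod 25); 18·7 ≡ 1, so inverse 7.
N/89 = 3425; 3425 ≡ 43 (mod 89); 43·29 ≡ 1, so inverse 29.
N/137 = 2225; 2225 ≡ 33 (mod 137); 33·54 ≡ 1, so inverse 54.
x ≡ 21·12193·7 + 4·3425·29 + 96·2225·54 = 13724071.
13724071 mod 304825 = 6946.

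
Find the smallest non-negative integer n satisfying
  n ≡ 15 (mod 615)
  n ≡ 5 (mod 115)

gcd(615, 115) = 5 and 5 | (5 − 15), so the pair is consistent; merging gives n ≡ 10470 (mod 14145), where 14145 = lcm(615, 115).
The solution is unique modulo lcm(615, 115) = 14145.

10470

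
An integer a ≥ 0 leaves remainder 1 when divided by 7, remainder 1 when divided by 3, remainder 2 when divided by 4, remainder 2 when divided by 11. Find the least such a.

442

The moduli are pairwise coprime; N = 7·3·4·11 = 924.
N/7 = 132; 132 ≡ 6 (mod 7); 6·6 ≡ 1, so inverse 6.
N/3 = 308; 308 ≡ 2 (mod 3); 2·2 ≡ 1, so inverse 2.
N/4 = 231; 231 ≡ 3 (mod 4); 3·3 ≡ 1, so inverse 3.
N/11 = 84; 84 ≡ 7 (mod 11); 7·8 ≡ 1, so inverse 8.
a ≡ 1·132·6 + 1·308·2 + 2·231·3 + 2·84·8 = 4138.
4138 mod 924 = 442.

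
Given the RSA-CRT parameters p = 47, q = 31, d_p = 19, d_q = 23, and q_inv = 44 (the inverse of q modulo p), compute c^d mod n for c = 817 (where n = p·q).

1066

m₁ = c^(d_p) mod p: c ≡ 18 (mod 47), and 18^19 mod 47 = 32.
m₂ = c^(d_q) mod q: c ≡ 11 (mod 31), and 11^23 mod 31 = 12.
h = q_inv·(m₁ − m₂) mod p = 44·(32 − 12) mod 47 = 34.
m = m₂ + h·q = 12 + 34·31 = 1066.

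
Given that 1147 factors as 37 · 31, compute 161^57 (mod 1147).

Mod 37: 161 ≡ 13; by Fermat, exponent reduces to 57 mod 36 = 21; 13^21 ≡ 23 (mod 37).
Mod 31: 161 ≡ 6; by Fermat, exponent reduces to 57 mod 30 = 27; 6^27 ≡ 30 (mod 31).
Combine by CRT: x ≡ 23 (mod 37), x ≡ 30 (mod 31) ⇒ x ≡ 1022 (mod 1147).

1022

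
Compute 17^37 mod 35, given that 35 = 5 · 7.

Mod 5: 17 ≡ 2; by Fermat, exponent reduces to 37 mod 4 = 1; 2^1 ≡ 2 (mod 5).
Mod 7: 17 ≡ 3; by Fermat, exponent reduces to 37 mod 6 = 1; 3^1 ≡ 3 (mod 7).
Combine by CRT: x ≡ 2 (mod 5), x ≡ 3 (mod 7) ⇒ x ≡ 17 (mod 35).

17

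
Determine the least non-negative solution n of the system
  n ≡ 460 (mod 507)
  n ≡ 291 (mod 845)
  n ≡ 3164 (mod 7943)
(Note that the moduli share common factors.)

34936

gcd(507, 845) = 169 and 169 | (291 − 460), so the pair is consistent; merging gives n ≡ 1981 (mod 2535), where 2535 = lcm(507, 845).
gcd(2535, 7943) = 169 and 169 | (3164 − 1981), so the pair is consistent; merging gives n ≡ 34936 (mod 119145), where 119145 = lcm(2535, 7943).
The solution is unique modulo lcm(507, 845, 7943) = 119145.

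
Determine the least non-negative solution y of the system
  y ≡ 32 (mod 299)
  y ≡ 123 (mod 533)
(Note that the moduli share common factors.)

gcd(299, 533) = 13 and 13 | (123 − 32), so the pair is consistent; merging gives y ≡ 3321 (mod 12259), where 12259 = lcm(299, 533).
The solution is unique modulo lcm(299, 533) = 12259.

3321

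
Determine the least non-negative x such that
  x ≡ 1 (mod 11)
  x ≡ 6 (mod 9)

From x ≡ 1 (mod 11) write x = 1 + 11t. Substituting into x ≡ 6 (mod 9) gives 11t ≡ 5 (mod 9), and since 2⁻¹ ≡ 5 (mod 9), t ≡ 7. Hence x ≡ 1 + 11·7 = 78 (mod 99).

78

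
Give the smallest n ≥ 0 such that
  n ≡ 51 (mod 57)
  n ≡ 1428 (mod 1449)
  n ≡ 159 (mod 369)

gcd(57, 1449) = 3 and 3 | (1428 − 51), so the pair is consistent; merging gives n ≡ 4326 (mod 27531), where 27531 = lcm(57, 1449).
gcd(27531, 369) = 9 and 9 | (159 − 4326), so the pair is consistent; merging gives n ≡ 307167 (mod 1128771), where 1128771 = lcm(27531, 369).
The solution is unique modulo lcm(57, 1449, 369) = 1128771.

307167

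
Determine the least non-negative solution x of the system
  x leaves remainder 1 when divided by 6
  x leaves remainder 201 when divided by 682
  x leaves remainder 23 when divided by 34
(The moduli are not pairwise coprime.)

gcd(6, 682) = 2 and 2 | (201 − 1), so the pair is consistent; merging gives x ≡ 883 (mod 2046), where 2046 = lcm(6, 682).
gcd(2046, 34) = 2 and 2 | (23 − 883), so the pair is consistent; merging gives x ≡ 9067 (mod 34782), where 34782 = lcm(2046, 34).
The solution is unique modulo lcm(6, 682, 34) = 34782.

9067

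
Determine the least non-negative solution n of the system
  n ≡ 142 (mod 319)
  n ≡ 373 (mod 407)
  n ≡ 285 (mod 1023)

319461

gcd(319, 407) = 11 and 11 | (373 − 142), so the pair is consistent; merging gives n ≡ 780 (mod 11803), where 11803 = lcm(319, 407).
gcd(11803, 1023) = 11 and 11 | (285 − 780), so the pair is consistent; merging gives n ≡ 319461 (mod 1097679), where 1097679 = lcm(11803, 1023).
The solution is unique modulo lcm(319, 407, 1023) = 1097679.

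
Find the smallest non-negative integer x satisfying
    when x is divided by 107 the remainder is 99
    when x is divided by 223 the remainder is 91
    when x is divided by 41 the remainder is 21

856634

From x ≡ 99 (mod 107) write x = 99 + 107t. Substituting into x ≡ 91 (mod 223) gives 107t ≡ 215 (mod 223), and since 107⁻¹ ≡ 198 (mod 223), t ≡ 200. Hence x ≡ 99 + 107·200 = 21499 (mod 23861).
From x ≡ 21499 (mod 23861) write x = 21499 + 23861t. Substituting into x ≡ 21 (mod 41) gives 23861t ≡ 6 (mod 41), and since 40⁻¹ ≡ 40 (mod 41), t ≡ 35. Hence x ≡ 21499 + 23861·35 = 856634 (mod 978301).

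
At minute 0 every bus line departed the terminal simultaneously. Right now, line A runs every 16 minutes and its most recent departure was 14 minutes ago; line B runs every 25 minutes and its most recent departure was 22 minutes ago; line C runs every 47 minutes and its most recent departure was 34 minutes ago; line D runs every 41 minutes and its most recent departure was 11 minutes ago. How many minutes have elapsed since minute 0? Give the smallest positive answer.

The moduli are pairwise coprime; N = 16·25·47·41 = 770800.
N/16 = 48175; 48175 ≡ 15 (mod 16); 15·15 ≡ 1, so inverse 15.
N/25 = 30832; 30832 ≡ 7 (mod 25); 7·18 ≡ 1, so inverse 18.
N/47 = 16400; 16400 ≡ 44 (mod 47); 44·31 ≡ 1, so inverse 31.
N/41 = 18800; 18800 ≡ 22 (mod 41); 22·28 ≡ 1, so inverse 28.
t ≡ 14·48175·15 + 22·30832·18 + 34·16400·31 + 11·18800·28 = 45402222.
45402222 mod 770800 = 695822.

695822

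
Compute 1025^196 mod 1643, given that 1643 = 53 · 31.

1335

Mod 53: 1025 ≡ 18; by Fermat, exponent reduces to 196 mod 52 = 40; 18^40 ≡ 10 (mod 53).
Mod 31: 1025 ≡ 2; by Fermat, exponent reduces to 196 mod 30 = 16; 2^16 ≡ 2 (mod 31).
Combine by CRT: x ≡ 10 (mod 53), x ≡ 2 (mod 31) ⇒ x ≡ 1335 (mod 1643).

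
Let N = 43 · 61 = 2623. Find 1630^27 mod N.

Mod 43: 1630 ≡ 39; 39^27 ≡ 32 (mod 43).
Mod 61: 1630 ≡ 44; 44^27 ≡ 37 (mod 61).
Combine by CRT: x ≡ 32 (mod 43), x ≡ 37 (mod 61) ⇒ x ≡ 1623 (mod 2623).

1623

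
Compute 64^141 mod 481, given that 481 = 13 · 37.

480

Mod 13: 64 ≡ 12; by Fermat, exponent reduces to 141 mod 12 = 9; 12^9 ≡ 12 (mod 13).
Mod 37: 64 ≡ 27; by Fermat, exponent reduces to 141 mod 36 = 33; 27^33 ≡ 36 (mod 37).
Combine by CRT: x ≡ 12 (mod 13), x ≡ 36 (mod 37) ⇒ x ≡ 480 (mod 481).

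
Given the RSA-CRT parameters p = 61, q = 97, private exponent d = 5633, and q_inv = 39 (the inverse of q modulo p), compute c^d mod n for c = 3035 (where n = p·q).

d_p = d mod (p−1) = 5633 mod 60 = 53; d_q = d mod (q−1) = 65.
m₁ = c^(d_p) mod p: c ≡ 46 (mod 61), and 46^53 mod 61 = 36.
m₂ = c^(d_q) mod q: c ≡ 28 (mod 97), and 28^65 mod 97 = 28.
h = q_inv·(m₁ − m₂) mod p = 39·(36 − 28) mod 61 = 7.
m = m₂ + h·q = 28 + 7·97 = 707.

707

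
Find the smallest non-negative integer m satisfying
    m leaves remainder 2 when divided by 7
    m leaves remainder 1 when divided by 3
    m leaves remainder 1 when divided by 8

The moduli are pairwise coprime; N = 7·3·8 = 168.
N/7 = 24; 24 ≡ 3 (mod 7); 3·5 ≡ 1, so inverse 5.
N/3 = 56; 56 ≡ 2 (mod 3); 2·2 ≡ 1, so inverse 2.
N/8 = 21; 21 ≡ 5 (mod 8); 5·5 ≡ 1, so inverse 5.
m ≡ 2·24·5 + 1·56·2 + 1·21·5 = 457.
457 mod 168 = 121.

121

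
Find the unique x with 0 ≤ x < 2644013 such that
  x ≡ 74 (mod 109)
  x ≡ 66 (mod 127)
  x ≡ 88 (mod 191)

From x ≡ 74 (mod 109) write x = 74 + 109t. Substituting into x ≡ 66 (mod 127) gives 109t ≡ 119 (mod 127), and since 109⁻¹ ≡ 7 (mod 127), t ≡ 71. Hence x ≡ 74 + 109·71 = 7813 (mod 13843).
From x ≡ 7813 (mod 13843) write x = 7813 + 13843t. Substituting into x ≡ 88 (mod 191) gives 13843t ≡ 106 (mod 191), and since 91⁻¹ ≡ 21 (mod 191), t ≡ 125. Hence x ≡ 7813 + 13843·125 = 1738188 (mod 2644013).

1738188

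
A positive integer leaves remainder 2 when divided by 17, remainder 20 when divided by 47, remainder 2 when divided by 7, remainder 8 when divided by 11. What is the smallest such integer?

From x ≡ 2 (mod 17) write x = 2 + 17t. Substituting into x ≡ 20 (mod 47) gives 17t ≡ 18 (mod 47), and since 17⁻¹ ≡ 36 (mod 47), t ≡ 37. Hence x ≡ 2 + 17·37 = 631 (mod 799).
From x ≡ 631 (mod 799) write x = 631 + 799t. Substituting into x ≡ 2 (mod 7) gives 799t ≡ 1 (mod 7), and since 1⁻¹ ≡ 1 (mod 7), t ≡ 1. Hence x ≡ 631 + 799·1 = 1430 (mod 5593).
From x ≡ 1430 (mod 5593) write x = 1430 + 5593t. Substituting into x ≡ 8 (mod 11) gives 5593t ≡ 8 (mod 11), and since 5⁻¹ ≡ 9 (mod 11), t ≡ 6. Hence x ≡ 1430 + 5593·6 = 34988 (mod 61523).

34988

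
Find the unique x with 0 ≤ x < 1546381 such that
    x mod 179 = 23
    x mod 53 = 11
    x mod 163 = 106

From x ≡ 23 (mod 179) write x = 23 + 179t. Substituting into x ≡ 11 (mod 53) gives 179t ≡ 41 (mod 53), and since 20⁻¹ ≡ 8 (mod 53), t ≡ 10. Hence x ≡ 23 + 179·10 = 1813 (mod 9487).
From x ≡ 1813 (mod 9487) write x = 1813 + 9487t. Substituting into x ≡ 106 (mod 163) gives 9487t ≡ 86 (mod 163), and since 33⁻¹ ≡ 84 (mod 163), t ≡ 52. Hence x ≡ 1813 + 9487·52 = 495137 (mod 1546381).

495137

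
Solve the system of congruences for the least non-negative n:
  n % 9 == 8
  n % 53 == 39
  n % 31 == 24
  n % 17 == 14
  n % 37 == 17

1890125

From n ≡ 8 (mod 9) write n = 8 + 9t. Substituting into n ≡ 39 (mod 53) gives 9t ≡ 31 (mod 53), and since 9⁻¹ ≡ 6 (mod 53), t ≡ 27. Hence n ≡ 8 + 9·27 = 251 (mod 477).
From n ≡ 251 (mod 477) write n = 251 + 477t. Substituting into n ≡ 24 (mod 31) gives 477t ≡ 21 (mod 31), and since 12⁻¹ ≡ 13 (mod 31), t ≡ 25. Hence n ≡ 251 + 477·25 = 12176 (mod 14787).
From n ≡ 12176 (mod 14787) write n = 12176 + 14787t. Substituting into n ≡ 14 (mod 17) gives 14787t ≡ 10 (mod 17), and since 14⁻¹ ≡ 11 (mod 17), t ≡ 8. Hence n ≡ 12176 + 14787·8 = 130472 (mod 251379).
From n ≡ 130472 (mod 251379) write n = 130472 + 251379t. Substituting into n ≡ 17 (mod 37) gives 251379t ≡ 7 (mod 37), and since 1⁻¹ ≡ 1 (mod 37), t ≡ 7. Hence n ≡ 130472 + 251379·7 = 1890125 (mod 9301023).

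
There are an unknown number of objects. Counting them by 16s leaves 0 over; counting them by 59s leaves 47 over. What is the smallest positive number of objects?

Combine the congruences pairwise.
From N ≡ 0 (mod 16) write N = 0 + 16t. Substituting into N ≡ 47 (mod 59) gives 16t ≡ 47 (mod 59), and since 16⁻¹ ≡ 48 (mod 59), t ≡ 14. Hence N ≡ 0 + 16·14 = 224 (mod 944).

224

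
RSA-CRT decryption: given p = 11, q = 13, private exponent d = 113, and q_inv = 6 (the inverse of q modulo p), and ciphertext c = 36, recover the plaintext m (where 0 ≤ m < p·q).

82

d_p = d mod (p−1) = 113 mod 10 = 3; d_q = d mod (q−1) = 5.
m₁ = c^(d_p) mod p: c ≡ 3 (mod 11), and 3^3 mod 11 = 5.
m₂ = c^(d_q) mod q: c ≡ 10 (mod 13), and 10^5 mod 13 = 4.
h = q_inv·(m₁ − m₂) mod p = 6·(5 − 4) mod 11 = 6.
m = m₂ + h·q = 4 + 6·13 = 82.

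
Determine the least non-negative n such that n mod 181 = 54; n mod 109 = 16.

10371

Combine the congruences pairwise.
From n ≡ 54 (mod 181) write n = 54 + 181t. Substituting into n ≡ 16 (mod 109) gives 181t ≡ 71 (mod 109), and since 72⁻¹ ≡ 53 (mod 109), t ≡ 57. Hence n ≡ 54 + 181·57 = 10371 (mod 19729).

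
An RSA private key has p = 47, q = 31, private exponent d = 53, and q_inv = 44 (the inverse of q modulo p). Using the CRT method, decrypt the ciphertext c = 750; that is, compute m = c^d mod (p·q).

1235

d_p = d mod (p−1) = 53 mod 46 = 7; d_q = d mod (q−1) = 23.
m₁ = c^(d_p) mod p: c ≡ 45 (mod 47), and 45^7 mod 47 = 13.
m₂ = c^(d_q) mod q: c ≡ 6 (mod 31), and 6^23 mod 31 = 26.
h = q_inv·(m₁ − m₂) mod p = 44·(13 − 26) mod 47 = 39.
m = m₂ + h·q = 26 + 39·31 = 1235.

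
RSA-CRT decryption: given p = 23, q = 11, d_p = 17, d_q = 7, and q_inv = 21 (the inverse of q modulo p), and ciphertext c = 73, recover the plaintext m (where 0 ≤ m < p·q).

94

m₁ = c^(d_p) mod p: c ≡ 4 (mod 23), and 4^17 mod 23 = 2.
m₂ = c^(d_q) mod q: c ≡ 7 (mod 11), and 7^7 mod 11 = 6.
h = q_inv·(m₁ − m₂) mod p = 21·(2 − 6) mod 23 = 8.
m = m₂ + h·q = 6 + 8·11 = 94.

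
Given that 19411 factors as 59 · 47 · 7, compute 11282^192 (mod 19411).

Mod 59: 11282 ≡ 13; by Fermat, exponent reduces to 192 mod 58 = 18; 13^18 ≡ 15 (mod 59).
Mod 47: 11282 ≡ 2; by Fermat, exponent reduces to 192 mod 46 = 8; 2^8 ≡ 21 (mod 47).
Mod 7: 11282 ≡ 5; since 6 | 192, by Fermat 5^192 ≡ 1 (mod 7).
Combine by CRT: x ≡ 15 (mod 59), x ≡ 21 (mod 47), x ≡ 1 (mod 7) ⇒ x ≡ 15296 (mod 19411).

15296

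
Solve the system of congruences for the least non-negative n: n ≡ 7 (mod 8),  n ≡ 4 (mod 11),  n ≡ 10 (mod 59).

The moduli are pairwise coprime; M = 8·11·59 = 5192.
M/8 = 649; 649 ≡ 1 (mod 8), inverse 1.
M/11 = 472; 472 ≡ 10 (mod 11); 10·10 ≡ 1, so inverse 10.
M/59 = 88; 88 ≡ 29 (mod 59); 29·57 ≡ 1, so inverse 57.
n ≡ 7·649·1 + 4·472·10 + 10·88·57 = 73583.
73583 mod 5192 = 895.

895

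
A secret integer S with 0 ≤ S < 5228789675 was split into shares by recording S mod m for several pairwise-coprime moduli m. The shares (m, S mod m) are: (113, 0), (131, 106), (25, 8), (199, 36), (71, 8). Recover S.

3936424608

The moduli are pairwise coprime; N = 113·131·25·199·71 = 5228789675.
N/113 = 46272475; 46272475 ≡ 105 (mod 113); 105·14 ≡ 1, so inverse 14.
N/131 = 39914425; 39914425 ≡ 35 (mod 131); 35·15 ≡ 1, so inverse 15.
N/25 = 209151587; 209151587 ≡ 12 (mod 25); 12·23 ≡ 1, so inverse 23.
N/199 = 26275325; 26275325 ≡ 161 (mod 199); 161·89 ≡ 1, so inverse 89.
N/71 = 73644925; 73644925 ≡ 33 (mod 71); 33·28 ≡ 1, so inverse 28.
S ≡ 0·46272475·14 + 106·39914425·15 + 8·209151587·23 + 36·26275325·89 + 8·73644925·28 = 202630432258.
202630432258 mod 5228789675 = 3936424608.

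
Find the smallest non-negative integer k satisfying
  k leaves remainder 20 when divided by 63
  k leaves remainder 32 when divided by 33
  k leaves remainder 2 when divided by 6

gcd(63, 33) = 3 and 3 | (32 − 20), so the pair is consistent; merging gives k ≡ 461 (mod 693), where 693 = lcm(63, 33).
gcd(693, 6) = 3 and 3 | (2 − 461), so the pair is consistent; merging gives k ≡ 1154 (mod 1386), where 1386 = lcm(693, 6).
The solution is unique modulo lcm(63, 33, 6) = 1386.

1154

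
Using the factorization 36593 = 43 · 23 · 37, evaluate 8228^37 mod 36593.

21474

Mod 43: 8228 ≡ 15; 15^37 ≡ 17 (mod 43).
Mod 23: 8228 ≡ 17; by Fermat, exponent reduces to 37 mod 22 = 15; 17^15 ≡ 15 (mod 23).
Mod 37: 8228 ≡ 14; by Fermat, exponent reduces to 37 mod 36 = 1; 14^1 ≡ 14 (mod 37).
Combine by CRT: x ≡ 17 (mod 43), x ≡ 15 (mod 23), x ≡ 14 (mod 37) ⇒ x ≡ 21474 (mod 36593).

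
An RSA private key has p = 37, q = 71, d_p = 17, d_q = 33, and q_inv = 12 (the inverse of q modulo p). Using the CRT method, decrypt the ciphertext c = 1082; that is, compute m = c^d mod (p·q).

440

m₁ = c^(d_p) mod p: c ≡ 9 (mod 37), and 9^17 mod 37 = 33.
m₂ = c^(d_q) mod q: c ≡ 17 (mod 71), and 17^33 mod 71 = 14.
h = q_inv·(m₁ − m₂) mod p = 12·(33 − 14) mod 37 = 6.
m = m₂ + h·q = 14 + 6·71 = 440.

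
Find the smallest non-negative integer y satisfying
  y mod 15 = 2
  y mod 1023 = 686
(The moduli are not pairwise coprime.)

gcd(15, 1023) = 3 and 3 | (686 − 2), so the pair is consistent; merging gives y ≡ 2732 (mod 5115), where 5115 = lcm(15, 1023).
The solution is unique modulo lcm(15, 1023) = 5115.

2732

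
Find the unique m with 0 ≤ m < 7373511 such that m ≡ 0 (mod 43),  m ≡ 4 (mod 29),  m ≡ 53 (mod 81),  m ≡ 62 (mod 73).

933659

Combine the congruences pairwise.
From m ≡ 0 (mod 43) write m = 0 + 43t. Substituting into m ≡ 4 (mod 29) gives 43t ≡ 4 (mod 29), and since 14⁻¹ ≡ 27 (mod 29), t ≡ 21. Hence m ≡ 0 + 43·21 = 903 (mod 1247).
From m ≡ 903 (mod 1247) write m = 903 + 1247t. Substituting into m ≡ 53 (mod 81) gives 1247t ≡ 41 (mod 81), and since 32⁻¹ ≡ 38 (mod 81), t ≡ 19. Hence m ≡ 903 + 1247·19 = 24596 (mod 101007).
From m ≡ 24596 (mod 101007) write m = 24596 + 101007t. Substituting into m ≡ 62 (mod 73) gives 101007t ≡ 67 (mod 73), and since 48⁻¹ ≡ 35 (mod 73), t ≡ 9. Hence m ≡ 24596 + 101007·9 = 933659 (mod 7373511).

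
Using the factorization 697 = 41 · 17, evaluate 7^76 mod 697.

Mod 41: 7 ≡ 7; by Fermat, exponent reduces to 76 mod 40 = 36; 7^36 ≡ 25 (mod 41).
Mod 17: 7 ≡ 7; by Fermat, exponent reduces to 76 mod 16 = 12; 7^12 ≡ 13 (mod 17).
Combine by CRT: x ≡ 25 (mod 41), x ≡ 13 (mod 17) ⇒ x ≡ 353 (mod 697).

353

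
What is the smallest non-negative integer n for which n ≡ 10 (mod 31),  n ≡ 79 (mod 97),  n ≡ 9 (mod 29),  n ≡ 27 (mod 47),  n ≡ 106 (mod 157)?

37522007

The moduli are pairwise coprime; M = 31·97·29·47·157 = 643470937.
M/31 = 20757127; 20757127 ≡ 23 (mod 31); 23·27 ≡ 1, so inverse 27.
M/97 = 6633721; 6633721 ≡ 85 (mod 97); 85·8 ≡ 1, so inverse 8.
M/29 = 22188653; 22188653 ≡ 28 (mod 29); 28·28 ≡ 1, so inverse 28.
M/47 = 13690871; 13690871 ≡ 6 (mod 47); 6·8 ≡ 1, so inverse 8.
M/157 = 4098541; 4098541 ≡ 56 (mod 157); 56·143 ≡ 1, so inverse 143.
n ≡ 10·20757127·27 + 79·6633721·8 + 9·22188653·28 + 27·13690871·8 + 106·4098541·143 = 80471389132.
80471389132 mod 643470937 = 37522007.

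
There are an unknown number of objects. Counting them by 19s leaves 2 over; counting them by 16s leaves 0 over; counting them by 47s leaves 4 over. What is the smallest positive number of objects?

192

The moduli are pairwise coprime; M = 19·16·47 = 14288.
M/19 = 752; 752 ≡ 11 (mod 19); 11·7 ≡ 1, so inverse 7.
M/16 = 893; 893 ≡ 13 (mod 16); 13·5 ≡ 1, so inverse 5.
M/47 = 304; 304 ≡ 22 (mod 47); 22·15 ≡ 1, so inverse 15.
N ≡ 2·752·7 + 0·893·5 + 4·304·15 = 28768.
28768 mod 14288 = 192.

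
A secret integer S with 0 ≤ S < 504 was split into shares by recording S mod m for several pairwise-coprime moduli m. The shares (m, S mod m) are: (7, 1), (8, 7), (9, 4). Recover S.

463

The moduli are pairwise coprime; N = 7·8·9 = 504.
N/7 = 72; 72 ≡ 2 (mod 7); 2·4 ≡ 1, so inverse 4.
N/8 = 63; 63 ≡ 7 (mod 8); 7·7 ≡ 1, so inverse 7.
N/9 = 56; 56 ≡ 2 (mod 9); 2·5 ≡ 1, so inverse 5.
S ≡ 1·72·4 + 7·63·7 + 4·56·5 = 4495.
4495 mod 504 = 463.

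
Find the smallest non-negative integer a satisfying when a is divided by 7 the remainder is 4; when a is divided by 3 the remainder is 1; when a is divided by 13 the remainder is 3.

172

The moduli are pairwise coprime; N = 7·3·13 = 273.
N/7 = 39; 39 ≡ 4 (mod 7); 4·2 ≡ 1, so inverse 2.
N/3 = 91; 91 ≡ 1 (mod 3), inverse 1.
N/13 = 21; 21 ≡ 8 (mod 13); 8·5 ≡ 1, so inverse 5.
a ≡ 4·39·2 + 1·91·1 + 3·21·5 = 718.
718 mod 273 = 172.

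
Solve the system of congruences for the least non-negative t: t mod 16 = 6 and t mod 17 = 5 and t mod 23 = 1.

The moduli are pairwise coprime; N = 16·17·23 = 6256.
N/16 = 391; 391 ≡ 7 (mod 16); 7·7 ≡ 1, so inverse 7.
N/17 = 368; 368 ≡ 11 (mod 17); 11·14 ≡ 1, so inverse 14.
N/23 = 272; 272 ≡ 19 (mod 23); 19·17 ≡ 1, so inverse 17.
t ≡ 6·391·7 + 5·368·14 + 1·272·17 = 46806.
46806 mod 6256 = 3014.

3014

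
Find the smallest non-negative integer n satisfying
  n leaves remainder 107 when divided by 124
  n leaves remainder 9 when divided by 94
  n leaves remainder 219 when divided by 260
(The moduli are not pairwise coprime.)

Combine the congruences pairwise.
gcd(124, 94) = 2 and 2 | (9 − 107), so the pair is consistent; merging gives n ≡ 479 (mod 5828), where 5828 = lcm(124, 94).
gcd(5828, 260) = 4 and 4 | (219 − 479), so the pair is consistent; merging gives n ≡ 479 (mod 378820), where 378820 = lcm(5828, 260).
The solution is unique modulo lcm(124, 94, 260) = 378820.

479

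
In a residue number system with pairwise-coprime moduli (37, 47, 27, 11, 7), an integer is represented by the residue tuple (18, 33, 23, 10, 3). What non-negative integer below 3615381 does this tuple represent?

2263271

From x ≡ 18 (mod 37) write x = 18 + 37t. Substituting into x ≡ 33 (mod 47) gives 37t ≡ 15 (mod 47), and since 37⁻¹ ≡ 14 (mod 47), t ≡ 22. Hence x ≡ 18 + 37·22 = 832 (mod 1739).
From x ≡ 832 (mod 1739) write x = 832 + 1739t. Substituting into x ≡ 23 (mod 27) gives 1739t ≡ 1 (mod 27), and since 11⁻¹ ≡ 5 (mod 27), t ≡ 5. Hence x ≡ 832 + 1739·5 = 9527 (mod 46953).
From x ≡ 9527 (mod 46953) write x = 9527 + 46953t. Substituting into x ≡ 10 (mod 11) gives 46953t ≡ 9 (mod 11), and since 5⁻¹ ≡ 9 (mod 11), t ≡ 4. Hence x ≡ 9527 + 46953·4 = 197339 (mod 516483).
From x ≡ 197339 (mod 516483) write x = 197339 + 516483t. Substituting into x ≡ 3 (mod 7) gives 516483t ≡ 1 (mod 7), and since 2⁻¹ ≡ 4 (mod 7), t ≡ 4. Hence x ≡ 197339 + 516483·4 = 2263271 (mod 3615381).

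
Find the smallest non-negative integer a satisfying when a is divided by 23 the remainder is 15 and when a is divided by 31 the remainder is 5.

From a ≡ 15 (mod 23) write a = 15 + 23t. Substituting into a ≡ 5 (mod 31) gives 23t ≡ 21 (mod 31), and since 23⁻¹ ≡ 27 (mod 31), t ≡ 9. Hence a ≡ 15 + 23·9 = 222 (mod 713).

222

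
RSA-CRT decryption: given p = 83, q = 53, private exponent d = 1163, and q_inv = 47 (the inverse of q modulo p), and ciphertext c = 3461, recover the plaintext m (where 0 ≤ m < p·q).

d_p = d mod (p−1) = 1163 mod 82 = 15; d_q = d mod (q−1) = 19.
m₁ = c^(d_p) mod p: c ≡ 58 (mod 83), and 58^15 mod 83 = 80.
m₂ = c^(d_q) mod q: c ≡ 16 (mod 53), and 16^19 mod 53 = 13.
h = q_inv·(m₁ − m₂) mod p = 47·(80 − 13) mod 83 = 78.
m = m₂ + h·q = 13 + 78·53 = 4147.

4147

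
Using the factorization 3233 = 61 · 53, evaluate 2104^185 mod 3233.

833

Mod 61: 2104 ≡ 30; by Fermat, exponent reduces to 185 mod 60 = 5; 30^5 ≡ 40 (mod 61).
Mod 53: 2104 ≡ 37; by Fermat, exponent reduces to 185 mod 52 = 29; 37^29 ≡ 38 (mod 53).
Combine by CRT: x ≡ 40 (mod 61), x ≡ 38 (mod 53) ⇒ x ≡ 833 (mod 3233).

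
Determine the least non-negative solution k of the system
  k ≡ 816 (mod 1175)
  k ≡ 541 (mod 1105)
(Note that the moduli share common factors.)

gcd(1175, 1105) = 5 and 5 | (541 − 816), so the pair is consistent; merging gives k ≡ 88941 (mod 259675), where 259675 = lcm(1175, 1105).
The solution is unique modulo lcm(1175, 1105) = 259675.

88941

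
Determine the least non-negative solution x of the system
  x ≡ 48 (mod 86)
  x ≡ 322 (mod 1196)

gcd(86, 1196) = 2 and 2 | (322 − 48), so the pair is consistent; merging gives x ≡ 2714 (mod 51428), where 51428 = lcm(86, 1196).
The solution is unique modulo lcm(86, 1196) = 51428.

2714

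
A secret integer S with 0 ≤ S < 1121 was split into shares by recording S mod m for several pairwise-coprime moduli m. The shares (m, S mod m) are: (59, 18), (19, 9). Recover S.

From S ≡ 18 (mod 59) write S = 18 + 59t. Substituting into S ≡ 9 (mod 19) gives 59t ≡ 10 (mod 19), and since 2⁻¹ ≡ 10 (mod 19), t ≡ 5. Hence S ≡ 18 + 59·5 = 313 (mod 1121).

313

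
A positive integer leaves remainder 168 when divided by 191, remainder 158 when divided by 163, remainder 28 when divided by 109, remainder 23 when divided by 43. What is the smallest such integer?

125744063

The moduli are pairwise coprime; N = 191·163·109·43 = 145920371.
N/191 = 763981; 763981 ≡ 172 (mod 191); 172·10 ≡ 1, so inverse 10.
N/163 = 895217; 895217 ≡ 21 (mod 163); 21·132 ≡ 1, so inverse 132.
N/109 = 1338719; 1338719 ≡ 90 (mod 109); 90·86 ≡ 1, so inverse 86.
N/43 = 3393497; 3393497 ≡ 23 (mod 43); 23·15 ≡ 1, so inverse 15.
x ≡ 168·763981·10 + 158·895217·132 + 28·1338719·86 + 23·3393497·15 = 24348525649.
24348525649 mod 145920371 = 125744063.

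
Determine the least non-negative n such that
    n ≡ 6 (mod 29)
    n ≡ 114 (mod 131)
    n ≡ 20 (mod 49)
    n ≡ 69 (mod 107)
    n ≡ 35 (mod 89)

The moduli are pairwise coprime; M = 29·131·49·107·89 = 1772715973.
M/29 = 61128137; 61128137 ≡ 23 (mod 29); 23·24 ≡ 1, so inverse 24.
M/131 = 13532183; 13532183 ≡ 14 (mod 131); 14·103 ≡ 1, so inverse 103.
M/49 = 36177877; 36177877 ≡ 1 (mod 49), inverse 1.
M/107 = 16567439; 16567439 ≡ 94 (mod 107); 94·74 ≡ 1, so inverse 74.
M/89 = 19918157; 19918157 ≡ 46 (mod 89); 46·60 ≡ 1, so inverse 60.
n ≡ 6·61128137·24 + 114·13532183·103 + 20·36177877·1 + 69·16567439·74 + 35·19918157·60 = 294842375288.
294842375288 mod 1772715973 = 571523770.

571523770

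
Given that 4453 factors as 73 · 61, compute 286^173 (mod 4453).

3919

Mod 73: 286 ≡ 67; by Fermat, exponent reduces to 173 mod 72 = 29; 67^29 ≡ 50 (mod 73).
Mod 61: 286 ≡ 42; by Fermat, exponent reduces to 173 mod 60 = 53; 42^53 ≡ 15 (mod 61).
Combine by CRT: x ≡ 50 (mod 73), x ≡ 15 (mod 61) ⇒ x ≡ 3919 (mod 4453).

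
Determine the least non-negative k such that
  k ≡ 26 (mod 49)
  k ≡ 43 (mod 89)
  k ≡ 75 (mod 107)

21047

The moduli are pairwise coprime; N = 49·89·107 = 466627.
N/49 = 9523; 9523 ≡ 17 (mod 49); 17·26 ≡ 1, so inverse 26.
N/89 = 5243; 5243 ≡ 81 (mod 89); 81·11 ≡ 1, so inverse 11.
N/107 = 4361; 4361 ≡ 81 (mod 107); 81·37 ≡ 1, so inverse 37.
k ≡ 26·9523·26 + 43·5243·11 + 75·4361·37 = 21019262.
21019262 mod 466627 = 21047.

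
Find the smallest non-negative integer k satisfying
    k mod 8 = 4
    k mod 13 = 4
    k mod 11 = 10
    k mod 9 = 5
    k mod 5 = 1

27356

The moduli are pairwise coprime; N = 8·13·11·9·5 = 51480.
N/8 = 6435; 6435 ≡ 3 (mod 8); 3·3 ≡ 1, so inverse 3.
N/13 = 3960; 3960 ≡ 8 (mod 13); 8·5 ≡ 1, so inverse 5.
N/11 = 4680; 4680 ≡ 5 (mod 11); 5·9 ≡ 1, so inverse 9.
N/9 = 5720; 5720 ≡ 5 (mod 9); 5·2 ≡ 1, so inverse 2.
N/5 = 10296; 10296 ≡ 1 (mod 5), inverse 1.
k ≡ 4·6435·3 + 4·3960·5 + 10·4680·9 + 5·5720·2 + 1·10296·1 = 645116.
645116 mod 51480 = 27356.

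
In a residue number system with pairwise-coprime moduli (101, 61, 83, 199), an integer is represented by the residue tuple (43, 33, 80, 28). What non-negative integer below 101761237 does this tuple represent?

The moduli are pairwise coprime; N = 101·61·83·199 = 101761237.
N/101 = 1007537; 1007537 ≡ 62 (mod 101); 62·44 ≡ 1, so inverse 44.
N/61 = 1668217; 1668217 ≡ 50 (mod 61); 50·11 ≡ 1, so inverse 11.
N/83 = 1226039; 1226039 ≡ 46 (mod 83); 46·74 ≡ 1, so inverse 74.
N/199 = 511363; 511363 ≡ 132 (mod 199); 132·98 ≡ 1, so inverse 98.
x ≡ 43·1007537·44 + 33·1668217·11 + 80·1226039·74 + 28·511363·98 = 11173153727.
11173153727 mod 101761237 = 81178894.

81178894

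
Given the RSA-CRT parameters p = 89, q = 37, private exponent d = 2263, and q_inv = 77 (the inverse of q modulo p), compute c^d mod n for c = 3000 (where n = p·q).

3286

d_p = d mod (p−1) = 2263 mod 88 = 63; d_q = d mod (q−1) = 31.
m₁ = c^(d_p) mod p: c ≡ 63 (mod 89), and 63^63 mod 89 = 82.
m₂ = c^(d_q) mod q: c ≡ 3 (mod 37), and 3^31 mod 37 = 30.
h = q_inv·(m₁ − m₂) mod p = 77·(82 − 30) mod 89 = 88.
m = m₂ + h·q = 30 + 88·37 = 3286.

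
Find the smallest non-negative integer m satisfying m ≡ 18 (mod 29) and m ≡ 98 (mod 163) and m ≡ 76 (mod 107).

180050

Combine the congruences pairwise.
From m ≡ 18 (mod 29) write m = 18 + 29t. Substituting into m ≡ 98 (mod 163) gives 29t ≡ 80 (mod 163), and since 29⁻¹ ≡ 45 (mod 163), t ≡ 14. Hence m ≡ 18 + 29·14 = 424 (mod 4727).
From m ≡ 424 (mod 4727) write m = 424 + 4727t. Substituting into m ≡ 76 (mod 107) gives 4727t ≡ 80 (mod 107), and since 19⁻¹ ≡ 62 (mod 107), t ≡ 38. Hence m ≡ 424 + 4727·38 = 180050 (mod 505789).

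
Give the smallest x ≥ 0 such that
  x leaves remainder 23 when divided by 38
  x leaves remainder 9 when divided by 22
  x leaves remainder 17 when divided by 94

11955

Combine the congruences pairwise.
gcd(38, 22) = 2 and 2 | (9 − 23), so the pair is consistent; merging gives x ≡ 251 (mod 418), where 418 = lcm(38, 22).
gcd(418, 94) = 2 and 2 | (17 − 251), so the pair is consistent; merging gives x ≡ 11955 (mod 19646), where 19646 = lcm(418, 94).
The solution is unique modulo lcm(38, 22, 94) = 19646.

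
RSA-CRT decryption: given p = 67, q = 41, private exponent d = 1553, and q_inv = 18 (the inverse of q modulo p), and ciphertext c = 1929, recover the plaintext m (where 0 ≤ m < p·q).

1345

d_p = d mod (p−1) = 1553 mod 66 = 35; d_q = d mod (q−1) = 33.
m₁ = c^(d_p) mod p: c ≡ 53 (mod 67), and 53^35 mod 67 = 5.
m₂ = c^(d_q) mod q: c ≡ 2 (mod 41), and 2^33 mod 41 = 33.
h = q_inv·(m₁ − m₂) mod p = 18·(5 − 33) mod 67 = 32.
m = m₂ + h·q = 33 + 32·41 = 1345.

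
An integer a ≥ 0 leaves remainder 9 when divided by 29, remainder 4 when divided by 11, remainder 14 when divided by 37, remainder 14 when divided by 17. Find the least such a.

From a ≡ 9 (mod 29) write a = 9 + 29t. Substituting into a ≡ 4 (mod 11) gives 29t ≡ 6 (mod 11), and since 7⁻¹ ≡ 8 (mod 11), t ≡ 4. Hence a ≡ 9 + 29·4 = 125 (mod 319).
From a ≡ 125 (mod 319) write a = 125 + 319t. Substituting into a ≡ 14 (mod 37) gives 319t ≡ 0 (mod 37), and since 23⁻¹ ≡ 29 (mod 37), t ≡ 0. Hence a ≡ 125 + 319·0 = 125 (mod 11803).
From a ≡ 125 (mod 11803) write a = 125 + 11803t. Substituting into a ≡ 14 (mod 17) gives 11803t ≡ 8 (mod 17), and since 5⁻¹ ≡ 7 (mod 17), t ≡ 5. Hence a ≡ 125 + 11803·5 = 59140 (mod 200651).

59140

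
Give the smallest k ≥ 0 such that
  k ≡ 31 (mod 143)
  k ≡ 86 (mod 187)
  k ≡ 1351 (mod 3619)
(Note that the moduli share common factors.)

Combine the congruences pairwise.
gcd(143, 187) = 11 and 11 | (86 − 31), so the pair is consistent; merging gives k ≡ 460 (mod 2431), where 2431 = lcm(143, 187).
gcd(2431, 3619) = 11 and 11 | (1351 − 460), so the pair is consistent; merging gives k ≡ 598486 (mod 799799), where 799799 = lcm(2431, 3619).
The solution is unique modulo lcm(143, 187, 3619) = 799799.

598486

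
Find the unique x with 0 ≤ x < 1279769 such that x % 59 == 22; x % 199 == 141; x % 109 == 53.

142625

From x ≡ 22 (mod 59) write x = 22 + 59t. Substituting into x ≡ 141 (mod 199) gives 59t ≡ 119 (mod 199), and since 59⁻¹ ≡ 27 (mod 199), t ≡ 29. Hence x ≡ 22 + 59·29 = 1733 (mod 11741).
From x ≡ 1733 (mod 11741) write x = 1733 + 11741t. Substituting into x ≡ 53 (mod 109) gives 11741t ≡ 64 (mod 109), and since 78⁻¹ ≡ 7 (mod 109), t ≡ 12. Hence x ≡ 1733 + 11741·12 = 142625 (mod 1279769).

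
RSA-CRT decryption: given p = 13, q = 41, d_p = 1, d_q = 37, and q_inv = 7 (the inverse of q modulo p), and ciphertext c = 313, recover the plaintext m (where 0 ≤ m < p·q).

391

m₁ = c^(d_p) mod p: c ≡ 1 (mod 13), and 1^1 mod 13 = 1.
m₂ = c^(d_q) mod q: c ≡ 26 (mod 41), and 26^37 mod 41 = 22.
h = q_inv·(m₁ − m₂) mod p = 7·(1 − 22) mod 13 = 9.
m = m₂ + h·q = 22 + 9·41 = 391.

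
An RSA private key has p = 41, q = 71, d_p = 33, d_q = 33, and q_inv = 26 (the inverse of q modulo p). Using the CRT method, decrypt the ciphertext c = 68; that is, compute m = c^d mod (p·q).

560

m₁ = c^(d_p) mod p: c ≡ 27 (mod 41), and 27^33 mod 41 = 27.
m₂ = c^(d_q) mod q: c ≡ 68 (mod 71), and 68^33 mod 71 = 63.
h = q_inv·(m₁ − m₂) mod p = 26·(27 − 63) mod 41 = 7.
m = m₂ + h·q = 63 + 7·71 = 560.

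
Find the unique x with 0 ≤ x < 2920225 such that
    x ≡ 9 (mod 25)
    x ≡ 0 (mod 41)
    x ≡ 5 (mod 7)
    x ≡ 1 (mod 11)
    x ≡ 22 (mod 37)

Combine the congruences pairwise.
From x ≡ 9 (mod 25) write x = 9 + 25t. Substituting into x ≡ 0 (mod 41) gives 25t ≡ 32 (mod 41), and since 25⁻¹ ≡ 23 (mod 41), t ≡ 39. Hence x ≡ 9 + 25·39 = 984 (mod 1025).
From x ≡ 984 (mod 1025) write x = 984 + 1025t. Substituting into x ≡ 5 (mod 7) gives 1025t ≡ 1 (mod 7), and since 3⁻¹ ≡ 5 (mod 7), t ≡ 5. Hence x ≡ 984 + 1025·5 = 6109 (mod 7175).
From x ≡ 6109 (mod 7175) write x = 6109 + 7175t. Substituting into x ≡ 1 (mod 11) gives 7175t ≡ 8 (mod 11), and since 3⁻¹ ≡ 4 (mod 11), t ≡ 10. Hence x ≡ 6109 + 7175·10 = 77859 (mod 78925).
From x ≡ 77859 (mod 78925) write x = 77859 + 78925t. Substituting into x ≡ 22 (mod 37) gives 78925t ≡ 11 (mod 37), and since 4⁻¹ ≡ 28 (mod 37), t ≡ 12. Hence x ≡ 77859 + 78925·12 = 1024959 (mod 2920225).

1024959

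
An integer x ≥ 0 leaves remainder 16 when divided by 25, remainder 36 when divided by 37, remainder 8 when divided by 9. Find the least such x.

7991

Combine the congruences pairwise.
From x ≡ 16 (mod 25) write x = 16 + 25t. Substituting into x ≡ 36 (mod 37) gives 25t ≡ 20 (mod 37), and since 25⁻¹ ≡ 3 (mod 37), t ≡ 23. Hence x ≡ 16 + 25·23 = 591 (mod 925).
From x ≡ 591 (mod 925) write x = 591 + 925t. Substituting into x ≡ 8 (mod 9) gives 925t ≡ 2 (mod 9), and since 7⁻¹ ≡ 4 (mod 9), t ≡ 8. Hence x ≡ 591 + 925·8 = 7991 (mod 8325).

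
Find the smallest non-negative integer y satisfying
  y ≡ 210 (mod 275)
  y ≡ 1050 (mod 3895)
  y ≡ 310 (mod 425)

1142285

gcd(275, 3895) = 5 and 5 | (1050 − 210), so the pair is consistent; merging gives y ≡ 71160 (mod 214225), where 214225 = lcm(275, 3895).
gcd(214225, 425) = 25 and 25 | (310 − 71160), so the pair is consistent; merging gives y ≡ 1142285 (mod 3641825), where 3641825 = lcm(214225, 425).
The solution is unique modulo lcm(275, 3895, 425) = 3641825.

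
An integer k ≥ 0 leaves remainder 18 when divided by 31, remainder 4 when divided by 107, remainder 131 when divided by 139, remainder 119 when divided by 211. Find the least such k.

43724805

The moduli are pairwise coprime; N = 31·107·139·211 = 97284293.
N/31 = 3138203; 3138203 ≡ 11 (mod 31); 11·17 ≡ 1, so inverse 17.
N/107 = 909199; 909199 ≡ 20 (mod 107); 20·91 ≡ 1, so inverse 91.
N/139 = 699887; 699887 ≡ 22 (mod 139); 22·19 ≡ 1, so inverse 19.
N/211 = 461063; 461063 ≡ 28 (mod 211); 28·98 ≡ 1, so inverse 98.
k ≡ 18·3138203·17 + 4·909199·91 + 131·699887·19 + 119·461063·98 = 8410174003.
8410174003 mod 97284293 = 43724805.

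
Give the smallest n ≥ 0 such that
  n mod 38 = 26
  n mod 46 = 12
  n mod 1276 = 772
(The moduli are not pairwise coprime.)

gcd(38, 46) = 2 and 2 | (12 − 26), so the pair is consistent; merging gives n ≡ 748 (mod 874), where 874 = lcm(38, 46).
gcd(874, 1276) = 2 and 2 | (772 − 748), so the pair is consistent; merging gives n ≡ 208760 (mod 557612), where 557612 = lcm(874, 1276).
The solution is unique modulo lcm(38, 46, 1276) = 557612.

208760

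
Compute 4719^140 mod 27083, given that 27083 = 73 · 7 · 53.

Mod 73: 4719 ≡ 47; by Fermat, exponent reduces to 140 mod 72 = 68; 47^68 ≡ 18 (mod 73).
Mod 7: 4719 ≡ 1; by Fermat, exponent reduces to 140 mod 6 = 2; 1^2 ≡ 1 (mod 7).
Mod 53: 4719 ≡ 2; by Fermat, exponent reduces to 140 mod 52 = 36; 2^36 ≡ 36 (mod 53).
Combine by CRT: x ≡ 18 (mod 73), x ≡ 1 (mod 7), x ≡ 36 (mod 53) ⇒ x ≡ 26006 (mod 27083).

26006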